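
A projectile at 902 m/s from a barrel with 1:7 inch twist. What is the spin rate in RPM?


twist_m = 7*0.0254 = 0.1778 m
spin = v/twist = 902/0.1778 = 5073.116 rev/s
RPM = spin*60 = 5073.116*60 ≈ 304387 RPM

304387 RPM


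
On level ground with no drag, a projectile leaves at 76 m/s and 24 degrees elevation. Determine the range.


R = v0^2 * sin(2*theta) / g = 76^2 * sin(2*24°) / 9.81 = 437.6 m

437.6 m


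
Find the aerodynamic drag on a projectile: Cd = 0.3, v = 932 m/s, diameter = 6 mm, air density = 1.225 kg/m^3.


A = pi*(d/2)^2 = pi*(6/2000)^2 = 2.82743e-05 m^2
Fd = 0.5*Cd*rho*A*v^2 = 0.5*0.3*1.225*2.82743e-05*932^2 = 4.513 N

4.513 N


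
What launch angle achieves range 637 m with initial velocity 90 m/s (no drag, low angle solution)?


sin(2*theta) = R*g/v0^2 = 637*9.81/90^2 = 0.771478, theta = arcsin(0.771478)/2 = 25.24°

25.24 degrees


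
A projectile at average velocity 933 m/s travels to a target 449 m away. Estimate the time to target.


t = d/v = 449/933 = 0.4812 s

0.4812 s


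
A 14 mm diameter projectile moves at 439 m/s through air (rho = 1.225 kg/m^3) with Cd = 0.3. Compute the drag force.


A = pi*(d/2)^2 = pi*(14/2000)^2 = 1.53938e-04 m^2
Fd = 0.5*Cd*rho*A*v^2 = 0.5*0.3*1.225*1.53938e-04*439^2 = 5.451 N

5.451 N


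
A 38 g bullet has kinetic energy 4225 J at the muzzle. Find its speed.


v = sqrt(2*E/m) = sqrt(2*4225/0.038) = 471.6 m/s

471.6 m/s


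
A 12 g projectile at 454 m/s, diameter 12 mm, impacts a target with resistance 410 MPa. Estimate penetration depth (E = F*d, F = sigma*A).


A = pi*(d/2)^2 = pi*(12/2)^2 = 113.097 mm^2
E = 0.5*m*v^2 = 0.5*0.012*454^2 = 1236.7 J
depth = E/(sigma*A) = 1236.7 J / (410 MPa * 113.097 mm^2) = 1236.7/(410 * 113.097) m = 0.0266702 m ≈ 26.67 mm

26.67 mm


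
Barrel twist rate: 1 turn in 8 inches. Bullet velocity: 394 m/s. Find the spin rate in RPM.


twist_m = 8*0.0254 = 0.2032 m
spin = v/twist = 394/0.2032 = 1938.976 rev/s
RPM = spin*60 = 1938.976*60 ≈ 116339 RPM

116339 RPM


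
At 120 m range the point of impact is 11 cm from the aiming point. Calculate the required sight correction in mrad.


1 mrad subtends 1 cm per 10 m of range, so adj = error_cm / (dist_m / 10) = 11 / (120/10) = 0.9167 mrad

0.9167 mrad


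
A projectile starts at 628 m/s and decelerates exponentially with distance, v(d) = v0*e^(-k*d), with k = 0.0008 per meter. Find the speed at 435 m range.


v = v0*exp(-k*d) = 628*exp(-0.0008*435) = 443.4 m/s

443.4 m/s


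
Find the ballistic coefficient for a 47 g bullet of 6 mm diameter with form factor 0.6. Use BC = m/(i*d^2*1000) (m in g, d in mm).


BC = m/(i*d^2*1000) = 47/(0.6 * 6^2 * 1000) = 0.002176

0.002176


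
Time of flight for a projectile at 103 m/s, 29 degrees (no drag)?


T = 2*v0*sin(theta)/g = 2*103*sin(29°)/9.81 = 10.18 s

10.18 s


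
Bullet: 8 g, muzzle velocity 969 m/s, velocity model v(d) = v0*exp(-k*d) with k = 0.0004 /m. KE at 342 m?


v = v0*exp(-k*d) = 969*exp(-0.0004*342) = 845.108 m/s
E = 0.5*m*v^2 = 0.5*0.008*845.108^2 = 2857 J

2857 J


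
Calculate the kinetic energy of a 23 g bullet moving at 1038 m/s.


E = 0.5*m*v^2 = 0.5*0.023*1038^2 = 12391 J

12391 J


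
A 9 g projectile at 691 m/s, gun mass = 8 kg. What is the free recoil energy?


v_r = m_p*v_p/m_gun = 0.009*691/8 = 0.777375 m/s, E_r = 0.5*m_gun*v_r^2 = 0.5*8*0.777375^2 = 2.417 J

2.417 J


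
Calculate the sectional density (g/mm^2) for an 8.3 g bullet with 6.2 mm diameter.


SD = m/d^2 = 8.3/6.2^2 = 0.2159 g/mm^2

0.2159 g/mm^2


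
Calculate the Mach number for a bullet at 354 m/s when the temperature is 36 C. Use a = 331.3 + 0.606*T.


a = 331.3 + 0.606*(36) = 353.116 m/s
M = v/a = 354/353.116 = 1.003

1.003


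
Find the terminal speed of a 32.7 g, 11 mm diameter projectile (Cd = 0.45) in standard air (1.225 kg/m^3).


A = pi*(d/2)^2 = pi*(11/2000)^2 = 9.50332e-05 m^2
vt = sqrt(2mg/(Cd*rho*A)) = sqrt(2*0.0327*9.81/(0.45 * 1.225 * 9.50332e-05)) = 110.7 m/s

110.7 m/s


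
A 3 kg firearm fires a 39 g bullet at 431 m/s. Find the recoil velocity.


v_recoil = m_p * v_p / m_gun = 0.039 * 431 / 3 = 5.603 m/s

5.603 m/s


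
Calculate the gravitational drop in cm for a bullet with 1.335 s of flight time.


drop = 0.5*g*t^2 = 0.5*9.81*1.335^2 = 8.74181 m ≈ 874.2 cm

874.2 cm


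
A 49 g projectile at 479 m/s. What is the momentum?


p = m*v = 0.049*479 = 23.47 kg·m/s

23.47 kg·m/s


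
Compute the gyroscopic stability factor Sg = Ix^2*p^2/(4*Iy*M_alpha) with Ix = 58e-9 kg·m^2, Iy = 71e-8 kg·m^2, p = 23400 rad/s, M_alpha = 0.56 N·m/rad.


Sg = Ix^2 * p^2 / (4 * Iy * M_alpha) = (58e-9)^2 * 23400^2 / (4 * 71e-8 * 0.56) = 1.158

1.158


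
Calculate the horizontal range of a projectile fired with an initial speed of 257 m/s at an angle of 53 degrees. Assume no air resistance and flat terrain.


R = v0^2 * sin(2*theta) / g = 257^2 * sin(2*53°) / 9.81 = 6472 m

6472 m


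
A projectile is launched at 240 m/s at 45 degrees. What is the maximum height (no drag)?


H = (v0*sin(theta))^2 / (2g) = (240*sin(45°))^2 / (2*9.81) = 1468 m

1468 m


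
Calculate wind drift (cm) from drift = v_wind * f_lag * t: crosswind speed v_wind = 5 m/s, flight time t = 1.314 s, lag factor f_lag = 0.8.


drift = v_wind * lag * t = 5 * 0.8 * 1.314 = 5.256 m ≈ 525.6 cm

525.6 cm


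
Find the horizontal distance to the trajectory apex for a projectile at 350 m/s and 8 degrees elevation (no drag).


R = v0^2*sin(2*theta)/g = 350^2*sin(2*8°)/9.81 = 3441.95 m
apex_dist = R/2 = 3441.95/2 = 1721 m

1721 m


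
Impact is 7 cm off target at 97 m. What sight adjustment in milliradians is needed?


1 mrad subtends 1 cm per 10 m of range, so adj = error_cm / (dist_m / 10) = 7 / (97/10) = 0.7216 mrad

0.7216 mrad


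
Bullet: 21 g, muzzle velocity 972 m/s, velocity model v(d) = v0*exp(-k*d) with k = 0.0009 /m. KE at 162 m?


v = v0*exp(-k*d) = 972*exp(-0.0009*162) = 840.129 m/s
E = 0.5*m*v^2 = 0.5*0.021*840.129^2 = 7411 J

7411 J


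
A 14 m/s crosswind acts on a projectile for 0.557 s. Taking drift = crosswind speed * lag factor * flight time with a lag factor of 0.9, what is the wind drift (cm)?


drift = v_wind * lag * t = 14 * 0.9 * 0.557 = 7.0182 m ≈ 701.8 cm

701.8 cm


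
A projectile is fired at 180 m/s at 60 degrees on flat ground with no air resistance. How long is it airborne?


T = 2*v0*sin(theta)/g = 2*180*sin(60°)/9.81 = 31.78 s

31.78 s


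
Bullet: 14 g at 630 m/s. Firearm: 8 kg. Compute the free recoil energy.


v_r = m_p*v_p/m_gun = 0.014*630/8 = 1.1025 m/s, E_r = 0.5*m_gun*v_r^2 = 0.5*8*1.1025^2 = 4.862 J

4.862 J


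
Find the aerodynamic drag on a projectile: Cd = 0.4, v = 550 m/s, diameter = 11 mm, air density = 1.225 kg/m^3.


A = pi*(d/2)^2 = pi*(11/2000)^2 = 9.50332e-05 m^2
Fd = 0.5*Cd*rho*A*v^2 = 0.5*0.4*1.225*9.50332e-05*550^2 = 7.043 N

7.043 N


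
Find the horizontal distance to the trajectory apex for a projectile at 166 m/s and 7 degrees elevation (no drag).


R = v0^2*sin(2*theta)/g = 166^2*sin(2*7°)/9.81 = 679.551 m
apex_dist = R/2 = 679.551/2 = 339.8 m

339.8 m


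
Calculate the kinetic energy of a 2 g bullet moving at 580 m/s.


E = 0.5*m*v^2 = 0.5*0.002*580^2 = 336.4 J

336.4 J


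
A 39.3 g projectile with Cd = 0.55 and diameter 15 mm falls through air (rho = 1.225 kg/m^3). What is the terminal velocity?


A = pi*(d/2)^2 = pi*(15/2000)^2 = 1.76715e-04 m^2
vt = sqrt(2mg/(Cd*rho*A)) = sqrt(2*0.0393*9.81/(0.55 * 1.225 * 1.76715e-04)) = 80.47 m/s

80.47 m/s


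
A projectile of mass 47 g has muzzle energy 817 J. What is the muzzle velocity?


v = sqrt(2*E/m) = sqrt(2*817/0.047) = 186.5 m/s

186.5 m/s


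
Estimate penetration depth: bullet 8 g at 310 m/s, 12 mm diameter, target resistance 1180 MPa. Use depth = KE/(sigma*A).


A = pi*(d/2)^2 = pi*(12/2)^2 = 113.097 mm^2
E = 0.5*m*v^2 = 0.5*0.008*310^2 = 384.4 J
depth = E/(sigma*A) = 384.4 J / (1180 MPa * 113.097 mm^2) = 384.4/(1180 * 113.097) m = 0.00288037 m ≈ 2.88 mm

2.88 mm


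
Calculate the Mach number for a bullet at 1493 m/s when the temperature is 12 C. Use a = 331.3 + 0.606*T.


a = 331.3 + 0.606*(12) = 338.572 m/s
M = v/a = 1493/338.572 = 4.41

4.41


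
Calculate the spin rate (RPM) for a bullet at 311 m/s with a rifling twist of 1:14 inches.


twist_m = 14*0.0254 = 0.3556 m
spin = v/twist = 311/0.3556 = 874.5782 rev/s
RPM = spin*60 = 874.5782*60 ≈ 52475 RPM

52475 RPM


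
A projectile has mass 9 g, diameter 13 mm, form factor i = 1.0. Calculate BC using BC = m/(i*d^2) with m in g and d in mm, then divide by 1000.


BC = m/(i*d^2*1000) = 9/(1.0 * 13^2 * 1000) = 5.325e-05

5.325e-05


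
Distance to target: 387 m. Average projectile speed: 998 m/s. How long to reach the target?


t = d/v = 387/998 = 0.3878 s

0.3878 s


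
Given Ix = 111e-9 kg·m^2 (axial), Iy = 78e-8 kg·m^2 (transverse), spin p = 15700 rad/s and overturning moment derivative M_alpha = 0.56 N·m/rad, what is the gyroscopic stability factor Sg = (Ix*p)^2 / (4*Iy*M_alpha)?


Sg = Ix^2 * p^2 / (4 * Iy * M_alpha) = (111e-9)^2 * 15700^2 / (4 * 78e-8 * 0.56) = 1.738

1.738


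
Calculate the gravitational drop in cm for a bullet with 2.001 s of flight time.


drop = 0.5*g*t^2 = 0.5*9.81*2.001^2 = 19.6396 m ≈ 1964 cm

1964 cm


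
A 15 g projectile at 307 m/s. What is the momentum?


p = m*v = 0.015*307 = 4.605 kg·m/s

4.605 kg·m/s


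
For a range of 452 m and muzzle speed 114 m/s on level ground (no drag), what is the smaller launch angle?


sin(2*theta) = R*g/v0^2 = 452*9.81/114^2 = 0.341191, theta = arcsin(0.341191)/2 = 9.975°

9.975 degrees


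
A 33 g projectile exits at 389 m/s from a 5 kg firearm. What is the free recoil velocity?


v_recoil = m_p * v_p / m_gun = 0.033 * 389 / 5 = 2.567 m/s

2.567 m/s


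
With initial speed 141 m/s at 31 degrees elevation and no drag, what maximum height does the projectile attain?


H = (v0*sin(theta))^2 / (2g) = (141*sin(31°))^2 / (2*9.81) = 268.8 m

268.8 m


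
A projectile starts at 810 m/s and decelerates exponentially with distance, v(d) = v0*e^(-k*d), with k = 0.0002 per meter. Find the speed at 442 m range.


v = v0*exp(-k*d) = 810*exp(-0.0002*442) = 741.5 m/s

741.5 m/s


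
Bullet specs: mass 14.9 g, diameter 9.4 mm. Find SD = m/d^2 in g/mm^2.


SD = m/d^2 = 14.9/9.4^2 = 0.1686 g/mm^2

0.1686 g/mm^2


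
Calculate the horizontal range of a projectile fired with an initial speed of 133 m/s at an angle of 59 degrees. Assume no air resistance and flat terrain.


R = v0^2 * sin(2*theta) / g = 133^2 * sin(2*59°) / 9.81 = 1592 m

1592 m


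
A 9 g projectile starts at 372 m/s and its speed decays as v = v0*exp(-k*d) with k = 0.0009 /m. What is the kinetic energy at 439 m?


v = v0*exp(-k*d) = 372*exp(-0.0009*439) = 250.584 m/s
E = 0.5*m*v^2 = 0.5*0.009*250.584^2 = 282.6 J

282.6 J


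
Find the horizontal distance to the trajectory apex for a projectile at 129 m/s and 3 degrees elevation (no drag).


R = v0^2*sin(2*theta)/g = 129^2*sin(2*3°)/9.81 = 177.315 m
apex_dist = R/2 = 177.315/2 = 88.66 m

88.66 m


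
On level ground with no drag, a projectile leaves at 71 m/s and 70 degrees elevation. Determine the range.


R = v0^2 * sin(2*theta) / g = 71^2 * sin(2*70°) / 9.81 = 330.3 m

330.3 m


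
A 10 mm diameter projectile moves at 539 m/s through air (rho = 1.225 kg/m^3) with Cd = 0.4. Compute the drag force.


A = pi*(d/2)^2 = pi*(10/2000)^2 = 7.85398e-05 m^2
Fd = 0.5*Cd*rho*A*v^2 = 0.5*0.4*1.225*7.85398e-05*539^2 = 5.59 N

5.59 N


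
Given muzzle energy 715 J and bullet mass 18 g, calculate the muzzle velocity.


v = sqrt(2*E/m) = sqrt(2*715/0.018) = 281.9 m/s

281.9 m/s


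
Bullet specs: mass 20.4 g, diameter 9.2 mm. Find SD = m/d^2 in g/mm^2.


SD = m/d^2 = 20.4/9.2^2 = 0.241 g/mm^2

0.241 g/mm^2


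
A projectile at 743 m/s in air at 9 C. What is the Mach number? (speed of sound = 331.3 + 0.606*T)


a = 331.3 + 0.606*(9) = 336.754 m/s
M = v/a = 743/336.754 = 2.206

2.206


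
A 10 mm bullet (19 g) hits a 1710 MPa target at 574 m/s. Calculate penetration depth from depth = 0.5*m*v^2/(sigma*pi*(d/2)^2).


A = pi*(d/2)^2 = pi*(10/2)^2 = 78.5398 mm^2
E = 0.5*m*v^2 = 0.5*0.019*574^2 = 3130.02 J
depth = E/(sigma*A) = 3130.02 J / (1710 MPa * 78.5398 mm^2) = 3130.02/(1710 * 78.5398) m = 0.0233057 m ≈ 23.31 mm

23.31 mm


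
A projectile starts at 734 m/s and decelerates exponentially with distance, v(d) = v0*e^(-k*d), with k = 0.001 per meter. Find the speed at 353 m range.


v = v0*exp(-k*d) = 734*exp(-0.001*353) = 515.7 m/s

515.7 m/s


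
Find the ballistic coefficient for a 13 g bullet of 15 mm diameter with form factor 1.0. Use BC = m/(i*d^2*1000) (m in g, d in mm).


BC = m/(i*d^2*1000) = 13/(1.0 * 15^2 * 1000) = 5.778e-05

5.778e-05


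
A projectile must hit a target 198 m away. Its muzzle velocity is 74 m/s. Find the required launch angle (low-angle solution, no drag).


sin(2*theta) = R*g/v0^2 = 198*9.81/74^2 = 0.354708, theta = arcsin(0.354708)/2 = 10.39°

10.39 degrees


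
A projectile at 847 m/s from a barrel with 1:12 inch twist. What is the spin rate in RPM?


twist_m = 12*0.0254 = 0.3048 m
spin = v/twist = 847/0.3048 = 2778.871 rev/s
RPM = spin*60 = 2778.871*60 ≈ 166732 RPM

166732 RPM


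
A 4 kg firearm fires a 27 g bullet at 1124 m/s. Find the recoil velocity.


v_recoil = m_p * v_p / m_gun = 0.027 * 1124 / 4 = 7.587 m/s

7.587 m/s


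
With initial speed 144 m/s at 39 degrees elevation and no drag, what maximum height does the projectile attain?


H = (v0*sin(theta))^2 / (2g) = (144*sin(39°))^2 / (2*9.81) = 418.6 m

418.6 m


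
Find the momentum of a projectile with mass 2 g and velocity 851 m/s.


p = m*v = 0.002*851 = 1.702 kg·m/s

1.702 kg·m/s


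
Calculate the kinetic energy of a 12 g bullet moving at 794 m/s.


E = 0.5*m*v^2 = 0.5*0.012*794^2 = 3783 J

3783 J


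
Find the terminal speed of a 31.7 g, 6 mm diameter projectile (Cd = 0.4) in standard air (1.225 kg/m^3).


A = pi*(d/2)^2 = pi*(6/2000)^2 = 2.82743e-05 m^2
vt = sqrt(2mg/(Cd*rho*A)) = sqrt(2*0.0317*9.81/(0.4 * 1.225 * 2.82743e-05)) = 211.9 m/s

211.9 m/s


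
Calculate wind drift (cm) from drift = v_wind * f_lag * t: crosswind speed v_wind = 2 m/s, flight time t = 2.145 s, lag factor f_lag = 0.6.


drift = v_wind * lag * t = 2 * 0.6 * 2.145 = 2.574 m ≈ 257.4 cm

257.4 cm


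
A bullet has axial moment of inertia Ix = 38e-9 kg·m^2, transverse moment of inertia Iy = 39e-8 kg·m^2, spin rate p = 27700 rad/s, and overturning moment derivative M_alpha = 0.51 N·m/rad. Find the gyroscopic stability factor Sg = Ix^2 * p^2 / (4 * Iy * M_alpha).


Sg = Ix^2 * p^2 / (4 * Iy * M_alpha) = (38e-9)^2 * 27700^2 / (4 * 39e-8 * 0.51) = 1.393

1.393


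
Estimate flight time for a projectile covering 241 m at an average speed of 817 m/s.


t = d/v = 241/817 = 0.295 s

0.295 s


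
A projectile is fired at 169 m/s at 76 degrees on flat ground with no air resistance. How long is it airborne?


T = 2*v0*sin(theta)/g = 2*169*sin(76°)/9.81 = 33.43 s

33.43 s


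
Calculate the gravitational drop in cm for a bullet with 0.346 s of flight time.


drop = 0.5*g*t^2 = 0.5*9.81*0.346^2 = 0.587207 m ≈ 58.72 cm

58.72 cm


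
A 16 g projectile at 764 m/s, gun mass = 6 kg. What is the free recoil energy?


v_r = m_p*v_p/m_gun = 0.016*764/6 = 2.03733 m/s, E_r = 0.5*m_gun*v_r^2 = 0.5*6*2.03733^2 = 12.45 J

12.45 J


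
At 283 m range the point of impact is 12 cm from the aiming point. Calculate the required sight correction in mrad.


1 mrad subtends 1 cm per 10 m of range, so adj = error_cm / (dist_m / 10) = 12 / (283/10) = 0.424 mrad

0.424 mrad


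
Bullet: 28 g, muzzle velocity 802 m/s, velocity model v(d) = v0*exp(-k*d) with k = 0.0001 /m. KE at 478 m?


v = v0*exp(-k*d) = 802*exp(-0.0001*478) = 764.566 m/s
E = 0.5*m*v^2 = 0.5*0.028*764.566^2 = 8184 J

8184 J


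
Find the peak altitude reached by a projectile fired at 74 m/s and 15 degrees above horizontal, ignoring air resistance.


H = (v0*sin(theta))^2 / (2g) = (74*sin(15°))^2 / (2*9.81) = 18.7 m

18.7 m


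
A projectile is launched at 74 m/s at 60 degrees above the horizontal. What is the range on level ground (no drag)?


R = v0^2 * sin(2*theta) / g = 74^2 * sin(2*60°) / 9.81 = 483.4 m

483.4 m


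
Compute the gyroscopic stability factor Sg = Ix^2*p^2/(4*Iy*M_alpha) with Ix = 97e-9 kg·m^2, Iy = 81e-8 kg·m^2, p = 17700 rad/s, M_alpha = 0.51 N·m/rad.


Sg = Ix^2 * p^2 / (4 * Iy * M_alpha) = (97e-9)^2 * 17700^2 / (4 * 81e-8 * 0.51) = 1.784

1.784


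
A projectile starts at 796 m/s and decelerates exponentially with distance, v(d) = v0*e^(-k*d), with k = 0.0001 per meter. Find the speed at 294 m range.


v = v0*exp(-k*d) = 796*exp(-0.0001*294) = 772.9 m/s

772.9 m/s


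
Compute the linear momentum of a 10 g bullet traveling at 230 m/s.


p = m*v = 0.01*230 = 2.3 kg·m/s

2.3 kg·m/s


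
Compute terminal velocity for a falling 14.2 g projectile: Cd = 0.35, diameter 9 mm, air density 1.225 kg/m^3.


A = pi*(d/2)^2 = pi*(9/2000)^2 = 6.36173e-05 m^2
vt = sqrt(2mg/(Cd*rho*A)) = sqrt(2*0.0142*9.81/(0.35 * 1.225 * 6.36173e-05)) = 101.1 m/s

101.1 m/s


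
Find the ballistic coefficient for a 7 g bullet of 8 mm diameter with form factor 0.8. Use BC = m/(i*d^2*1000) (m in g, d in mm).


BC = m/(i*d^2*1000) = 7/(0.8 * 8^2 * 1000) = 0.0001367

0.0001367


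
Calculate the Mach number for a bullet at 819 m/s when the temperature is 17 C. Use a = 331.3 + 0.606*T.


a = 331.3 + 0.606*(17) = 341.602 m/s
M = v/a = 819/341.602 = 2.398

2.398


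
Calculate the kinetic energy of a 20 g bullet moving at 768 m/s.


E = 0.5*m*v^2 = 0.5*0.02*768^2 = 5898 J

5898 J


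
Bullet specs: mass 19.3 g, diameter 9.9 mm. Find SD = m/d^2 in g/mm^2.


SD = m/d^2 = 19.3/9.9^2 = 0.1969 g/mm^2

0.1969 g/mm^2


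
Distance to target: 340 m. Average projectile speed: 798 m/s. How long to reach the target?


t = d/v = 340/798 = 0.4261 s

0.4261 s


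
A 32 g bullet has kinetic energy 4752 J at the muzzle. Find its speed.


v = sqrt(2*E/m) = sqrt(2*4752/0.032) = 545 m/s

545 m/s


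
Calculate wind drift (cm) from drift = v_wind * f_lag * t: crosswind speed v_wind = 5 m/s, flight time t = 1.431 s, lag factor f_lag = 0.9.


drift = v_wind * lag * t = 5 * 0.9 * 1.431 = 6.4395 m ≈ 644 cm

644 cm


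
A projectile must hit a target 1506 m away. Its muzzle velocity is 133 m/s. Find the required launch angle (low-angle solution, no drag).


sin(2*theta) = R*g/v0^2 = 1506*9.81/133^2 = 0.8352, theta = arcsin(0.8352)/2 = 28.32°

28.32 degrees


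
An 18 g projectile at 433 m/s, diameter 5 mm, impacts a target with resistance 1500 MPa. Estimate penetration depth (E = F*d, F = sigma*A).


A = pi*(d/2)^2 = pi*(5/2)^2 = 19.635 mm^2
E = 0.5*m*v^2 = 0.5*0.018*433^2 = 1687.4 J
depth = E/(sigma*A) = 1687.4 J / (1500 MPa * 19.635 mm^2) = 1687.4/(1500 * 19.635) m = 0.0572924 m ≈ 57.29 mm

57.29 mm


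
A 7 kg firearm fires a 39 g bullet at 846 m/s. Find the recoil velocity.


v_recoil = m_p * v_p / m_gun = 0.039 * 846 / 7 = 4.713 m/s

4.713 m/s


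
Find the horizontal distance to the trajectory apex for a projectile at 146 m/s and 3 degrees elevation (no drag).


R = v0^2*sin(2*theta)/g = 146^2*sin(2*3°)/9.81 = 227.128 m
apex_dist = R/2 = 227.128/2 = 113.6 m

113.6 m


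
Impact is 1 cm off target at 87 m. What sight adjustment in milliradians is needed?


1 mrad subtends 1 cm per 10 m of range, so adj = error_cm / (dist_m / 10) = 1 / (87/10) = 0.1149 mrad

0.1149 mrad


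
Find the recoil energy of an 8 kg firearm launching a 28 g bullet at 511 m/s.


v_r = m_p*v_p/m_gun = 0.028*511/8 = 1.7885 m/s, E_r = 0.5*m_gun*v_r^2 = 0.5*8*1.7885^2 = 12.79 J

12.79 J


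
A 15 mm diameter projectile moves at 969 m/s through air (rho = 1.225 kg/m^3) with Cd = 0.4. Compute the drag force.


A = pi*(d/2)^2 = pi*(15/2000)^2 = 1.76715e-04 m^2
Fd = 0.5*Cd*rho*A*v^2 = 0.5*0.4*1.225*1.76715e-04*969^2 = 40.65 N

40.65 N


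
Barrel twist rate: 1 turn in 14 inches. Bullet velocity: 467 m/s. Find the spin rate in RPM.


twist_m = 14*0.0254 = 0.3556 m
spin = v/twist = 467/0.3556 = 1313.273 rev/s
RPM = spin*60 = 1313.273*60 ≈ 78796 RPM

78796 RPM


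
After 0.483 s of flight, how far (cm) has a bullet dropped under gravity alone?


drop = 0.5*g*t^2 = 0.5*9.81*0.483^2 = 1.14428 m ≈ 114.4 cm

114.4 cm


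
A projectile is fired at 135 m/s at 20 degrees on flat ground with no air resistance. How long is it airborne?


T = 2*v0*sin(theta)/g = 2*135*sin(20°)/9.81 = 9.413 s

9.413 s


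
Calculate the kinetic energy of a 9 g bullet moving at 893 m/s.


E = 0.5*m*v^2 = 0.5*0.009*893^2 = 3589 J

3589 J


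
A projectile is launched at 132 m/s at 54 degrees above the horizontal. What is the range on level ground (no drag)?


R = v0^2 * sin(2*theta) / g = 132^2 * sin(2*54°) / 9.81 = 1689 m

1689 m


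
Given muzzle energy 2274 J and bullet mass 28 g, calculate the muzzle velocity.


v = sqrt(2*E/m) = sqrt(2*2274/0.028) = 403 m/s

403 m/s


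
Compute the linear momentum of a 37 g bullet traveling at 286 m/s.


p = m*v = 0.037*286 = 10.58 kg·m/s

10.58 kg·m/s


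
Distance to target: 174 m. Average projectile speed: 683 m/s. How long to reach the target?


t = d/v = 174/683 = 0.2548 s

0.2548 s


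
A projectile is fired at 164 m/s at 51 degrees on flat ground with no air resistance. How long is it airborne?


T = 2*v0*sin(theta)/g = 2*164*sin(51°)/9.81 = 25.98 s

25.98 s


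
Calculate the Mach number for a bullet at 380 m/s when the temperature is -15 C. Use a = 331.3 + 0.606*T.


a = 331.3 + 0.606*(-15) = 322.21 m/s
M = v/a = 380/322.21 = 1.179

1.179


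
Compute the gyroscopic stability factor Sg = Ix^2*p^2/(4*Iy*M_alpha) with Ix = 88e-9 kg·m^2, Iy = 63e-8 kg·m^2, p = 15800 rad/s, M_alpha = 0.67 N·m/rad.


Sg = Ix^2 * p^2 / (4 * Iy * M_alpha) = (88e-9)^2 * 15800^2 / (4 * 63e-8 * 0.67) = 1.145

1.145


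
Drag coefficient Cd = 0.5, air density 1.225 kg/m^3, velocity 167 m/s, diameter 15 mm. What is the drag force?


A = pi*(d/2)^2 = pi*(15/2000)^2 = 1.76715e-04 m^2
Fd = 0.5*Cd*rho*A*v^2 = 0.5*0.5*1.225*1.76715e-04*167^2 = 1.509 N

1.509 N


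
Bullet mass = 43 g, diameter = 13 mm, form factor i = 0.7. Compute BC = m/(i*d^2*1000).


BC = m/(i*d^2*1000) = 43/(0.7 * 13^2 * 1000) = 0.0003635

0.0003635


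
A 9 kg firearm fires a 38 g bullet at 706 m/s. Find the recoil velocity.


v_recoil = m_p * v_p / m_gun = 0.038 * 706 / 9 = 2.981 m/s

2.981 m/s


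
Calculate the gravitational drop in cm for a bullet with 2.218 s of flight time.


drop = 0.5*g*t^2 = 0.5*9.81*2.218^2 = 24.1303 m ≈ 2413 cm

2413 cm


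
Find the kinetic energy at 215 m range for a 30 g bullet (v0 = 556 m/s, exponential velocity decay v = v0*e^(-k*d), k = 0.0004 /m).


v = v0*exp(-k*d) = 556*exp(-0.0004*215) = 510.182 m/s
E = 0.5*m*v^2 = 0.5*0.03*510.182^2 = 3904 J

3904 J


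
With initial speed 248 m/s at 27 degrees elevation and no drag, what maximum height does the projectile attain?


H = (v0*sin(theta))^2 / (2g) = (248*sin(27°))^2 / (2*9.81) = 646.1 m

646.1 m


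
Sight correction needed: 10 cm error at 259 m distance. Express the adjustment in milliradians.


1 mrad subtends 1 cm per 10 m of range, so adj = error_cm / (dist_m / 10) = 10 / (259/10) = 0.3861 mrad

0.3861 mrad


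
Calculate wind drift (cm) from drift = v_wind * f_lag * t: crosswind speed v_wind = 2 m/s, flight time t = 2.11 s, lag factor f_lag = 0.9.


drift = v_wind * lag * t = 2 * 0.9 * 2.11 = 3.798 m ≈ 379.8 cm

379.8 cm


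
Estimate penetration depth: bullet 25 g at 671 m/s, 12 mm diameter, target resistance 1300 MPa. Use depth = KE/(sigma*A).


A = pi*(d/2)^2 = pi*(12/2)^2 = 113.097 mm^2
E = 0.5*m*v^2 = 0.5*0.025*671^2 = 5628.01 J
depth = E/(sigma*A) = 5628.01 J / (1300 MPa * 113.097 mm^2) = 5628.01/(1300 * 113.097) m = 0.0382789 m ≈ 38.28 mm

38.28 mm


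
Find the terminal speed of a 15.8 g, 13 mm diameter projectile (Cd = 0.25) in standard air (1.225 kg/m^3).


A = pi*(d/2)^2 = pi*(13/2000)^2 = 1.32732e-04 m^2
vt = sqrt(2mg/(Cd*rho*A)) = sqrt(2*0.0158*9.81/(0.25 * 1.225 * 1.32732e-04)) = 87.33 m/s

87.33 m/s


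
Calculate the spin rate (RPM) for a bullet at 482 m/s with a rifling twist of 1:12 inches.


twist_m = 12*0.0254 = 0.3048 m
spin = v/twist = 482/0.3048 = 1581.365 rev/s
RPM = spin*60 = 1581.365*60 ≈ 94882 RPM

94882 RPM


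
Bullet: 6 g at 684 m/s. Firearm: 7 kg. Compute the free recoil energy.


v_r = m_p*v_p/m_gun = 0.006*684/7 = 0.586286 m/s, E_r = 0.5*m_gun*v_r^2 = 0.5*7*0.586286^2 = 1.203 J

1.203 J


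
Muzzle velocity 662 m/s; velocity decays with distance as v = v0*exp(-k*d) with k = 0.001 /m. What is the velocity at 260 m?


v = v0*exp(-k*d) = 662*exp(-0.001*260) = 510.4 m/s

510.4 m/s


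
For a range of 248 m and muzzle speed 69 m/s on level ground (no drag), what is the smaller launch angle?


sin(2*theta) = R*g/v0^2 = 248*9.81/69^2 = 0.511002, theta = arcsin(0.511002)/2 = 15.37°

15.37 degrees


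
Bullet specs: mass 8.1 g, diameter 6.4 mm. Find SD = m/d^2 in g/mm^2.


SD = m/d^2 = 8.1/6.4^2 = 0.1978 g/mm^2

0.1978 g/mm^2


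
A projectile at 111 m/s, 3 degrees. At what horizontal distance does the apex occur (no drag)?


R = v0^2*sin(2*theta)/g = 111^2*sin(2*3°)/9.81 = 131.284 m
apex_dist = R/2 = 131.284/2 = 65.64 m

65.64 m


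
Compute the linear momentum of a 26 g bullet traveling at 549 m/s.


p = m*v = 0.026*549 = 14.27 kg·m/s

14.27 kg·m/s


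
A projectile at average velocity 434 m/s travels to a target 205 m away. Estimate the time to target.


t = d/v = 205/434 = 0.4724 s

0.4724 s


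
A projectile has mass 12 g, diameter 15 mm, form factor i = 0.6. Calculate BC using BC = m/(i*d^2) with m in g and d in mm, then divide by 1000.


BC = m/(i*d^2*1000) = 12/(0.6 * 15^2 * 1000) = 8.889e-05

8.889e-05


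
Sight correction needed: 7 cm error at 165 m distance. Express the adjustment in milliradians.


1 mrad subtends 1 cm per 10 m of range, so adj = error_cm / (dist_m / 10) = 7 / (165/10) = 0.4242 mrad

0.4242 mrad


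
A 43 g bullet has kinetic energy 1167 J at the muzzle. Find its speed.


v = sqrt(2*E/m) = sqrt(2*1167/0.043) = 233 m/s

233 m/s


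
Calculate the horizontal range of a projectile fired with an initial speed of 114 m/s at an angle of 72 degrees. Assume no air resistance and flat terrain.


R = v0^2 * sin(2*theta) / g = 114^2 * sin(2*72°) / 9.81 = 778.7 m

778.7 m


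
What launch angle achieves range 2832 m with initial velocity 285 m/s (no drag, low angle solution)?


sin(2*theta) = R*g/v0^2 = 2832*9.81/285^2 = 0.342037, theta = arcsin(0.342037)/2 = 10°

10 degrees


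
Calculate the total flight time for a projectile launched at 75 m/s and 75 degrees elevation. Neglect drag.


T = 2*v0*sin(theta)/g = 2*75*sin(75°)/9.81 = 14.77 s

14.77 s


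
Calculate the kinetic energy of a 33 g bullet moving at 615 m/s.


E = 0.5*m*v^2 = 0.5*0.033*615^2 = 6241 J

6241 J


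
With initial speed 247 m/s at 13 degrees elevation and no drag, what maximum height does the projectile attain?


H = (v0*sin(theta))^2 / (2g) = (247*sin(13°))^2 / (2*9.81) = 157.4 m

157.4 m


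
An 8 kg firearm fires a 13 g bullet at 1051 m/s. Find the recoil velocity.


v_recoil = m_p * v_p / m_gun = 0.013 * 1051 / 8 = 1.708 m/s

1.708 m/s


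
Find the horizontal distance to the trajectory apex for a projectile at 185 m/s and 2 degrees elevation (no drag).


R = v0^2*sin(2*theta)/g = 185^2*sin(2*2°)/9.81 = 243.365 m
apex_dist = R/2 = 243.365/2 = 121.7 m

121.7 m


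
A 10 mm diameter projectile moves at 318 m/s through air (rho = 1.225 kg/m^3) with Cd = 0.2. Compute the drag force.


A = pi*(d/2)^2 = pi*(10/2000)^2 = 7.85398e-05 m^2
Fd = 0.5*Cd*rho*A*v^2 = 0.5*0.2*1.225*7.85398e-05*318^2 = 0.9729 N

0.9729 N


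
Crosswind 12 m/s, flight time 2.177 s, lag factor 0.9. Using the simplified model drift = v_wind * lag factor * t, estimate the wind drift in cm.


drift = v_wind * lag * t = 12 * 0.9 * 2.177 = 23.5116 m ≈ 2351 cm

2351 cm


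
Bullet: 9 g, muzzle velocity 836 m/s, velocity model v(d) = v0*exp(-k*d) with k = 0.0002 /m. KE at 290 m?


v = v0*exp(-k*d) = 836*exp(-0.0002*290) = 788.891 m/s
E = 0.5*m*v^2 = 0.5*0.009*788.891^2 = 2801 J

2801 J


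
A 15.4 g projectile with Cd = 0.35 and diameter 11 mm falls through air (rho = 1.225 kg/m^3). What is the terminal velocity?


A = pi*(d/2)^2 = pi*(11/2000)^2 = 9.50332e-05 m^2
vt = sqrt(2mg/(Cd*rho*A)) = sqrt(2*0.0154*9.81/(0.35 * 1.225 * 9.50332e-05)) = 86.11 m/s

86.11 m/s


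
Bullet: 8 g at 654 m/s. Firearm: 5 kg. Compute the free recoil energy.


v_r = m_p*v_p/m_gun = 0.008*654/5 = 1.0464 m/s, E_r = 0.5*m_gun*v_r^2 = 0.5*5*1.0464^2 = 2.737 J

2.737 J


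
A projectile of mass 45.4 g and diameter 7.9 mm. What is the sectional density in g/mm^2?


SD = m/d^2 = 45.4/7.9^2 = 0.7274 g/mm^2

0.7274 g/mm^2


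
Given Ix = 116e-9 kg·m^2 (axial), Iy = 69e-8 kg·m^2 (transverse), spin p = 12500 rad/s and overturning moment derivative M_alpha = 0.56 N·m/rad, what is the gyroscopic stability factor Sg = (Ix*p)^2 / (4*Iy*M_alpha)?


Sg = Ix^2 * p^2 / (4 * Iy * M_alpha) = (116e-9)^2 * 12500^2 / (4 * 69e-8 * 0.56) = 1.36

1.36


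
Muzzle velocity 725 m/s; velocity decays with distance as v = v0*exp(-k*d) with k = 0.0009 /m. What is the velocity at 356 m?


v = v0*exp(-k*d) = 725*exp(-0.0009*356) = 526.2 m/s

526.2 m/s


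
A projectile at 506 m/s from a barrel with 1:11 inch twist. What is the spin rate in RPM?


twist_m = 11*0.0254 = 0.2794 m
spin = v/twist = 506/0.2794 = 1811.024 rev/s
RPM = spin*60 = 1811.024*60 ≈ 108661 RPM

108661 RPM


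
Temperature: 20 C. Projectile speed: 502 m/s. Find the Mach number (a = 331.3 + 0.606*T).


a = 331.3 + 0.606*(20) = 343.42 m/s
M = v/a = 502/343.42 = 1.462

1.462


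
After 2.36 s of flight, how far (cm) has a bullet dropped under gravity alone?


drop = 0.5*g*t^2 = 0.5*9.81*2.36^2 = 27.3189 m ≈ 2732 cm

2732 cm


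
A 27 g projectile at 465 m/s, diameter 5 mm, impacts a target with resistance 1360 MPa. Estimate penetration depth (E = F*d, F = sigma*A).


A = pi*(d/2)^2 = pi*(5/2)^2 = 19.635 mm^2
E = 0.5*m*v^2 = 0.5*0.027*465^2 = 2919.04 J
depth = E/(sigma*A) = 2919.04 J / (1360 MPa * 19.635 mm^2) = 2919.04/(1360 * 19.635) m = 0.109313 m ≈ 109.3 mm

109.3 mm


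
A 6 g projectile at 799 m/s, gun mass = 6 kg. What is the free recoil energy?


v_r = m_p*v_p/m_gun = 0.006*799/6 = 0.799 m/s, E_r = 0.5*m_gun*v_r^2 = 0.5*6*0.799^2 = 1.915 J

1.915 J


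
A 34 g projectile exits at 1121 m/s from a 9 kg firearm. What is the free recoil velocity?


v_recoil = m_p * v_p / m_gun = 0.034 * 1121 / 9 = 4.235 m/s

4.235 m/s


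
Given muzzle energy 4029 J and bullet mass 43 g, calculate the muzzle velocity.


v = sqrt(2*E/m) = sqrt(2*4029/0.043) = 432.9 m/s

432.9 m/s


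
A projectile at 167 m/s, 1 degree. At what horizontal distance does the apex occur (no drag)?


R = v0^2*sin(2*theta)/g = 167^2*sin(2*1°)/9.81 = 99.2163 m
apex_dist = R/2 = 99.2163/2 = 49.61 m

49.61 m


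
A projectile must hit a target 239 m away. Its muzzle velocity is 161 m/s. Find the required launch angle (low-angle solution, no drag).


sin(2*theta) = R*g/v0^2 = 239*9.81/161^2 = 0.0904514, theta = arcsin(0.0904514)/2 = 2.595°

2.595 degrees


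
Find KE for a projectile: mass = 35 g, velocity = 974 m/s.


E = 0.5*m*v^2 = 0.5*0.035*974^2 = 16602 J

16602 J


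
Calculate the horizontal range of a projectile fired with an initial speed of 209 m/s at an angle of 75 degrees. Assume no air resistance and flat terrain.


R = v0^2 * sin(2*theta) / g = 209^2 * sin(2*75°) / 9.81 = 2226 m

2226 m


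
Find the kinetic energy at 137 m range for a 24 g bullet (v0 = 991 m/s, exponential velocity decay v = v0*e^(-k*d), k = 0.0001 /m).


v = v0*exp(-k*d) = 991*exp(-0.0001*137) = 977.516 m/s
E = 0.5*m*v^2 = 0.5*0.024*977.516^2 = 11466 J

11466 J


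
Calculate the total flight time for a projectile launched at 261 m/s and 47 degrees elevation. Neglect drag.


T = 2*v0*sin(theta)/g = 2*261*sin(47°)/9.81 = 38.92 s

38.92 s


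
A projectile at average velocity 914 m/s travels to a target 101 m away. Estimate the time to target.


t = d/v = 101/914 = 0.1105 s

0.1105 s


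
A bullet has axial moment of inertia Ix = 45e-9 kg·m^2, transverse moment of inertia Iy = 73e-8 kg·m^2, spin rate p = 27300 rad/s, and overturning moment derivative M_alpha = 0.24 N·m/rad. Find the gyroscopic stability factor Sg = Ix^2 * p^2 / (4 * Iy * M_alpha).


Sg = Ix^2 * p^2 / (4 * Iy * M_alpha) = (45e-9)^2 * 27300^2 / (4 * 73e-8 * 0.24) = 2.154

2.154


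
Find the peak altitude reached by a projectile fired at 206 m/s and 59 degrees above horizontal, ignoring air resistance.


H = (v0*sin(theta))^2 / (2g) = (206*sin(59°))^2 / (2*9.81) = 1589 m

1589 m


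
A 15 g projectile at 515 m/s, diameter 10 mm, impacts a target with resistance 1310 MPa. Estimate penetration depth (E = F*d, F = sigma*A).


A = pi*(d/2)^2 = pi*(10/2)^2 = 78.5398 mm^2
E = 0.5*m*v^2 = 0.5*0.015*515^2 = 1989.19 J
depth = E/(sigma*A) = 1989.19 J / (1310 MPa * 78.5398 mm^2) = 1989.19/(1310 * 78.5398) m = 0.0193337 m ≈ 19.33 mm

19.33 mm


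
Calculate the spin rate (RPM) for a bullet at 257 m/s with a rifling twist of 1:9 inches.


twist_m = 9*0.0254 = 0.2286 m
spin = v/twist = 257/0.2286 = 1124.234 rev/s
RPM = spin*60 = 1124.234*60 ≈ 67454 RPM

67454 RPM


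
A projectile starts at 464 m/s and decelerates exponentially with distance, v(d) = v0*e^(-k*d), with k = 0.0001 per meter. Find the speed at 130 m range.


v = v0*exp(-k*d) = 464*exp(-0.0001*130) = 458 m/s

458 m/s


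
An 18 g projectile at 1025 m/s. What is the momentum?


p = m*v = 0.018*1025 = 18.45 kg·m/s

18.45 kg·m/s


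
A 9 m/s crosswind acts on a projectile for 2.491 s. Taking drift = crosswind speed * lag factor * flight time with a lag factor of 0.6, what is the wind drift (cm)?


drift = v_wind * lag * t = 9 * 0.6 * 2.491 = 13.4514 m ≈ 1345 cm

1345 cm


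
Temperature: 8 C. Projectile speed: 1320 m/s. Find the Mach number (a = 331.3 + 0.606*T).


a = 331.3 + 0.606*(8) = 336.148 m/s
M = v/a = 1320/336.148 = 3.927

3.927


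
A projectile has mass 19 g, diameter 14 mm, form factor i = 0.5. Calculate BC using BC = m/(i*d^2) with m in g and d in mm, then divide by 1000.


BC = m/(i*d^2*1000) = 19/(0.5 * 14^2 * 1000) = 0.0001939

0.0001939


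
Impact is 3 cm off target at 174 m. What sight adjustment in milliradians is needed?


1 mrad subtends 1 cm per 10 m of range, so adj = error_cm / (dist_m / 10) = 3 / (174/10) = 0.1724 mrad

0.1724 mrad


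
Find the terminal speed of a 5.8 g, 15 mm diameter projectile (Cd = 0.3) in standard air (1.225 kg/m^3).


A = pi*(d/2)^2 = pi*(15/2000)^2 = 1.76715e-04 m^2
vt = sqrt(2mg/(Cd*rho*A)) = sqrt(2*0.0058*9.81/(0.3 * 1.225 * 1.76715e-04)) = 41.86 m/s

41.86 m/s


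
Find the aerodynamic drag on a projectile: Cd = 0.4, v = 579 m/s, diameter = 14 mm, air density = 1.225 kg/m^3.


A = pi*(d/2)^2 = pi*(14/2000)^2 = 1.53938e-04 m^2
Fd = 0.5*Cd*rho*A*v^2 = 0.5*0.4*1.225*1.53938e-04*579^2 = 12.64 N

12.64 N


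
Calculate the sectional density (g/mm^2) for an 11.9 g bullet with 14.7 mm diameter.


SD = m/d^2 = 11.9/14.7^2 = 0.05507 g/mm^2

0.05507 g/mm^2


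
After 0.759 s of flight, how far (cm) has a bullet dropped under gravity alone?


drop = 0.5*g*t^2 = 0.5*9.81*0.759^2 = 2.82568 m ≈ 282.6 cm

282.6 cm


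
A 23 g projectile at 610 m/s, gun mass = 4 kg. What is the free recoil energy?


v_r = m_p*v_p/m_gun = 0.023*610/4 = 3.5075 m/s, E_r = 0.5*m_gun*v_r^2 = 0.5*4*3.5075^2 = 24.61 J

24.61 J


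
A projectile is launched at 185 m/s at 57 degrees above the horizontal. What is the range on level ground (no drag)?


R = v0^2 * sin(2*theta) / g = 185^2 * sin(2*57°) / 9.81 = 3187 m

3187 m


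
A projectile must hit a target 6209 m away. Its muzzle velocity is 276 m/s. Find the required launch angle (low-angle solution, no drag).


sin(2*theta) = R*g/v0^2 = 6209*9.81/276^2 = 0.799599, theta = arcsin(0.799599)/2 = 26.55°

26.55 degrees


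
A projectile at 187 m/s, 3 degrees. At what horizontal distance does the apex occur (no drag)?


R = v0^2*sin(2*theta)/g = 187^2*sin(2*3°)/9.81 = 372.605 m
apex_dist = R/2 = 372.605/2 = 186.3 m

186.3 m


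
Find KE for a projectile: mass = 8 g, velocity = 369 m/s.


E = 0.5*m*v^2 = 0.5*0.008*369^2 = 544.6 J

544.6 J


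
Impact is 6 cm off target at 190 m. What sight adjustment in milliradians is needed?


1 mrad subtends 1 cm per 10 m of range, so adj = error_cm / (dist_m / 10) = 6 / (190/10) = 0.3158 mrad

0.3158 mrad


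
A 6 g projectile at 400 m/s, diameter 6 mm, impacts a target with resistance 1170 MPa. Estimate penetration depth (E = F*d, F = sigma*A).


A = pi*(d/2)^2 = pi*(6/2)^2 = 28.2743 mm^2
E = 0.5*m*v^2 = 0.5*0.006*400^2 = 480 J
depth = E/(sigma*A) = 480 J / (1170 MPa * 28.2743 mm^2) = 480/(1170 * 28.2743) m = 0.0145099 m ≈ 14.51 mm

14.51 mm


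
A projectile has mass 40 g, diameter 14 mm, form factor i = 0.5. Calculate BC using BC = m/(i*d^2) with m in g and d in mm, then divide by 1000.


BC = m/(i*d^2*1000) = 40/(0.5 * 14^2 * 1000) = 0.0004082

0.0004082


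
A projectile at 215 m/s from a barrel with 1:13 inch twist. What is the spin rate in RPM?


twist_m = 13*0.0254 = 0.3302 m
spin = v/twist = 215/0.3302 = 651.1205 rev/s
RPM = spin*60 = 651.1205*60 ≈ 39067 RPM

39067 RPM


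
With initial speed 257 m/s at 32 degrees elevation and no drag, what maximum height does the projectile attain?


H = (v0*sin(theta))^2 / (2g) = (257*sin(32°))^2 / (2*9.81) = 945.3 m

945.3 m


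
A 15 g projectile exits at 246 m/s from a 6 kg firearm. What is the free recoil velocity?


v_recoil = m_p * v_p / m_gun = 0.015 * 246 / 6 = 0.615 m/s

0.615 m/s


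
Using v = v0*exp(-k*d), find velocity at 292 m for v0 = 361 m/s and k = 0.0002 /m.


v = v0*exp(-k*d) = 361*exp(-0.0002*292) = 340.5 m/s

340.5 m/s


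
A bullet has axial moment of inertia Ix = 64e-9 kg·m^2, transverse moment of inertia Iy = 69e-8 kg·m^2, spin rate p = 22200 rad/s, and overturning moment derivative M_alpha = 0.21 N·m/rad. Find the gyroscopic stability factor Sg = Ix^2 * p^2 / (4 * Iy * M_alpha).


Sg = Ix^2 * p^2 / (4 * Iy * M_alpha) = (64e-9)^2 * 22200^2 / (4 * 69e-8 * 0.21) = 3.483

3.483


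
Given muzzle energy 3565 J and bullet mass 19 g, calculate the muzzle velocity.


v = sqrt(2*E/m) = sqrt(2*3565/0.019) = 612.6 m/s

612.6 m/s


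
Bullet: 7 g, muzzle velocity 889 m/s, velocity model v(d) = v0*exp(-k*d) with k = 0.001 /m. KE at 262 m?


v = v0*exp(-k*d) = 889*exp(-0.001*262) = 684.095 m/s
E = 0.5*m*v^2 = 0.5*0.007*684.095^2 = 1638 J

1638 J


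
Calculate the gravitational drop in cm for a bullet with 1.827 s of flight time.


drop = 0.5*g*t^2 = 0.5*9.81*1.827^2 = 16.3725 m ≈ 1637 cm

1637 cm


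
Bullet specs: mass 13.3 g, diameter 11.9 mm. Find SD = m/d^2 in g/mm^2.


SD = m/d^2 = 13.3/11.9^2 = 0.09392 g/mm^2

0.09392 g/mm^2


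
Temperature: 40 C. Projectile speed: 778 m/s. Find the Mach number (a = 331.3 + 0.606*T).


a = 331.3 + 0.606*(40) = 355.54 m/s
M = v/a = 778/355.54 = 2.188

2.188
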